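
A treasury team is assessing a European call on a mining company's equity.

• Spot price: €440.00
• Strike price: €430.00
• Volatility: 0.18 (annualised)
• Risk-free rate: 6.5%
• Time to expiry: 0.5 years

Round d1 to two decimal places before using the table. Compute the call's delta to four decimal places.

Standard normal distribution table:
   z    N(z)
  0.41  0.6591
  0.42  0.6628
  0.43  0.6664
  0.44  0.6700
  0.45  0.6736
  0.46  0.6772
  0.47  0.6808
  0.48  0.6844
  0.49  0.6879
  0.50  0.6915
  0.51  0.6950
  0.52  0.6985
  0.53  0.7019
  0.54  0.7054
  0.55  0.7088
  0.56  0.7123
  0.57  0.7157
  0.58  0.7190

0.6915

σ√T = 0.18 × 0.7071 = 0.1273
d₁ = [ln(440/430) + (0.065 + ½·0.18²)·0.5] / (σ√T) = (0.0230 + 0.0406) / 0.1273 = 0.4996 ⇒ 0.50
N(d₁) = N(0.50) = 0.6915
Δ_call = N(d₁) = 0.6915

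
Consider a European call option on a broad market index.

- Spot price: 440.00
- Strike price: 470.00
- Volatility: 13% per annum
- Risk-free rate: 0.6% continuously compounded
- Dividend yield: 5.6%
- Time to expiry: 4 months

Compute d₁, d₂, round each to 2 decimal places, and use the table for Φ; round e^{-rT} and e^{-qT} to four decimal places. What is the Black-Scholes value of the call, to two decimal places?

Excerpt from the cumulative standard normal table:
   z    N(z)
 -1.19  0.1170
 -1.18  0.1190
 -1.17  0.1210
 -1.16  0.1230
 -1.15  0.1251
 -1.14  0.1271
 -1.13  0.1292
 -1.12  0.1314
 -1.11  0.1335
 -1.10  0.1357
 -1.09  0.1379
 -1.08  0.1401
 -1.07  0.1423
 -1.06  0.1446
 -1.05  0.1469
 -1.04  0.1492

2.83

σ√T = 0.13·√0.3333 = 0.0751
d₁ = [ln(440/470) + (0.006 − 0.056 + 0.13²/2)·0.3333] / 0.0751 = [-0.0660 − 0.0139] / 0.0751 = -1.0633 → -1.06
d₂ = d₁ − σ√T = -1.0633 − 0.0751 = -1.1384 → -1.14
exp(−qT) = exp(−0.056·0.3333) = 0.9815;  exp(−rT) = exp(−0.006·0.3333) = 0.9980
N(d₁) = N(-1.06) = 0.1446;  N(d₂) = N(-1.14) = 0.1271
C = 440·0.9815·0.1446 − 470·0.9980·0.1271 = 62.4470 − 59.6175 = 2.8294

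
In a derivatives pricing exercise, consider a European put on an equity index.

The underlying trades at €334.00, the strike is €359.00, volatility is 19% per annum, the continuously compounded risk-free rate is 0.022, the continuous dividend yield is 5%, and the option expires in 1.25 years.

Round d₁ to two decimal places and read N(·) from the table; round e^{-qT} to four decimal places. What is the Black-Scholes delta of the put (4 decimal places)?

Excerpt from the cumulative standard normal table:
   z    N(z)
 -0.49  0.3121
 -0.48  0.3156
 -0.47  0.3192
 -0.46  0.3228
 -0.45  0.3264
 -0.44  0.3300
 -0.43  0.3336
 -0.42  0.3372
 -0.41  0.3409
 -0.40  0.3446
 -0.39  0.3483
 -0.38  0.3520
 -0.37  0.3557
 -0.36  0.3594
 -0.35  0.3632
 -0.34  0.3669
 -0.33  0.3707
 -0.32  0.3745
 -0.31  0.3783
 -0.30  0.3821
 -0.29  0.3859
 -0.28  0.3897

σ√T = 0.19·√1.25 = 0.2124
d₁ = [ln(334/359) + (0.022 − 0.05 + 0.19²/2)·1.25] / 0.2124 = [-0.0722 − 0.0124] / 0.2124 = -0.3983 ≈ -0.40
N(d₁) = N(-0.40) = 0.3446
Δ_put = exp(−qT)·(N(d₁) − 1) = 0.9394·(0.3446 − 1) = -0.6157

-0.6157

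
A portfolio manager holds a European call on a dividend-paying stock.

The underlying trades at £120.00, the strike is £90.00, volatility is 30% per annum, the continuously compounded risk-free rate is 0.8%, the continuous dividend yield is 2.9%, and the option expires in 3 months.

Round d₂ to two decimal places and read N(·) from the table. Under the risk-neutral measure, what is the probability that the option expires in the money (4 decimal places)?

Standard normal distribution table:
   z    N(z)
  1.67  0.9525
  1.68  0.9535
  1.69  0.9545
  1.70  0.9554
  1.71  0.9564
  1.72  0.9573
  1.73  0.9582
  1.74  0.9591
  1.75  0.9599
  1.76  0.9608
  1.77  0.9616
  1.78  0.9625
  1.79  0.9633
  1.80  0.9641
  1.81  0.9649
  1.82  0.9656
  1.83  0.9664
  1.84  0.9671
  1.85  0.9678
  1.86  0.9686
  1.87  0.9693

σ√T = 0.3 × 0.5000 = 0.1500
d₁ = [ln(120/90) + (0.008 − 0.029 + 0.3²/2)·0.25] / 0.1500 = [0.2877 + 0.0060] / 0.1500 = 1.9579 which rounds to 1.96
d₂ = d₁ − σ√T = 1.9579 − 0.1500 = 1.8079 which rounds to 1.81
Pr(exercise) under Q = N(d₂) = 0.9649

0.9649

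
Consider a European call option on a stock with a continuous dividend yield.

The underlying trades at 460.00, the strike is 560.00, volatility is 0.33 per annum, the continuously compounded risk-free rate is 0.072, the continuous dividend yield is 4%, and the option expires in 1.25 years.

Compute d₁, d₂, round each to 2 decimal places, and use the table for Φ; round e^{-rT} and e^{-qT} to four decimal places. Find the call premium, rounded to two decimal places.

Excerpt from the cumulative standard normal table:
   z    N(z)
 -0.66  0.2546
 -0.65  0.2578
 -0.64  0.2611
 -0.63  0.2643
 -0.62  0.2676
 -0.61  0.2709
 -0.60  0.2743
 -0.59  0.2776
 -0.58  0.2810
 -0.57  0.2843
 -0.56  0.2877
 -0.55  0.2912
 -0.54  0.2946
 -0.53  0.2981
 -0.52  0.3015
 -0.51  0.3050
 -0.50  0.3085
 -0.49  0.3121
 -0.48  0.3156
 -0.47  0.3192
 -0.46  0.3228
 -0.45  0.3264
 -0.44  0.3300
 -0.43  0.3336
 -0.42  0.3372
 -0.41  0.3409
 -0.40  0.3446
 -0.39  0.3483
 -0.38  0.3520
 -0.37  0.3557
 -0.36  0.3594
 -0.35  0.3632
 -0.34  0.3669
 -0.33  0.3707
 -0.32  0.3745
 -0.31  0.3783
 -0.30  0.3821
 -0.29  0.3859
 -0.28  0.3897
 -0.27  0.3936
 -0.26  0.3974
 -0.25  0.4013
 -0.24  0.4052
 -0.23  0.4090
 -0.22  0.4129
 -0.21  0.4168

σ√T = 0.33·√1.25 = 0.3690
d₁ = [ln(460/560) + (0.072 − 0.04 + 0.33²/2)·1.25] / 0.3690 = [-0.1967 + 0.1081] / 0.3690 = -0.2403 ⇒ -0.24
d₂ = d₁ − σ√T = -0.2403 − 0.3690 = -0.6092 ⇒ -0.61
exp(−qT) = exp(−0.04·1.25) = 0.9512;  exp(−rT) = exp(−0.072·1.25) = 0.9139
N(d₁) = N(-0.24) = 0.4052;  N(d₂) = N(-0.61) = 0.2709
C = 460·0.9512·0.4052 − 560·0.9139·0.2709 = 177.2961 − 138.6423 = 38.6538

38.65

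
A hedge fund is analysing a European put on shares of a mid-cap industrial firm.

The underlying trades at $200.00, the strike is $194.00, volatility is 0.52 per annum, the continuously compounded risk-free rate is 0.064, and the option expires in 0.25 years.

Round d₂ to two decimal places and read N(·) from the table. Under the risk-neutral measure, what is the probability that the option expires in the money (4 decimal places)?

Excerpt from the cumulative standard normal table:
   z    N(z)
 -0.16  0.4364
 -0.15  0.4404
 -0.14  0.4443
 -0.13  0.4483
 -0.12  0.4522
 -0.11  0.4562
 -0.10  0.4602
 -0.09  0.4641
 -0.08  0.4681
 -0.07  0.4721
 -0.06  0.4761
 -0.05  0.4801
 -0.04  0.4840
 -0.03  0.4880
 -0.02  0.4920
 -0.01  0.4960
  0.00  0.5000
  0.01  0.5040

0.4801

σ√T = 0.52·√0.25 = 0.2600
d₁ = [ln(200/194) + (0.064 + 0.52²/2)·0.25] / 0.2600 = [0.0305 + 0.0498] / 0.2600 = 0.3087 which rounds to 0.31
d₂ = d₁ − σ√T = 0.3087 − 0.2600 = 0.0487 which rounds to 0.05
Risk-neutral Pr[S_T < K] = N(−d₂) = N(-0.05) = 0.4801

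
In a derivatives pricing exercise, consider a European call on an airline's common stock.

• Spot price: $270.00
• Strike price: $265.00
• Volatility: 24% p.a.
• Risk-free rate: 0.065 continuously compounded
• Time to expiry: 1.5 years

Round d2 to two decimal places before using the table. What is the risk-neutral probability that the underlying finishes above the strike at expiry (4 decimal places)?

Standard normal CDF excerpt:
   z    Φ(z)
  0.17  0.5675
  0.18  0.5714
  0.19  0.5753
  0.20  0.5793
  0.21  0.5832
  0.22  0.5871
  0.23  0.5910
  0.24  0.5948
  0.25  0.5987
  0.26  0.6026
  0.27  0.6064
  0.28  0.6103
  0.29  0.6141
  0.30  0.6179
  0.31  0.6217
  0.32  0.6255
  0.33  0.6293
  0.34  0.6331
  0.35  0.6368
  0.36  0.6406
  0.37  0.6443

0.5987

σ√T = 0.24 × 1.2247 = 0.2939
d₁ = [ln(270/265) + (0.065 + 0.24²/2)·1.5] / 0.2939 = [0.0187 + 0.1407] / 0.2939 = 0.5423 which rounds to 0.54
d₂ = d₁ − σ√T = 0.5423 − 0.2939 = 0.2483 which rounds to 0.25
Risk-neutral Pr[S_T > K] = N(d₂) = N(0.25) = 0.5987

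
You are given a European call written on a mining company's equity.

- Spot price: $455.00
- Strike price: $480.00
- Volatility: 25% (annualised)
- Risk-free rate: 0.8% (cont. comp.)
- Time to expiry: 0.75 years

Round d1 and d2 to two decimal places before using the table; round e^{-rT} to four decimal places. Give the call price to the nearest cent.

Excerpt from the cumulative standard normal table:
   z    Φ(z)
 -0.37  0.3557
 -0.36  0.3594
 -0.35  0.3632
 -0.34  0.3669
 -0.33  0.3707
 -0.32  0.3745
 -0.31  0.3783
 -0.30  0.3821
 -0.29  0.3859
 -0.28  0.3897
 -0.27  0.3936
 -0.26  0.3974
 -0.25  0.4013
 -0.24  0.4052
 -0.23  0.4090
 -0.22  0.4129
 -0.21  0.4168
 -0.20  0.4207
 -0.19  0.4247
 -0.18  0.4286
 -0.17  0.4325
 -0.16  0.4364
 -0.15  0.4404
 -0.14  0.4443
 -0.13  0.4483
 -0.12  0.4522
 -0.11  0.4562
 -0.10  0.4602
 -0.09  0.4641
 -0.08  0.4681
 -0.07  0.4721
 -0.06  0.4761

$30.70

T = 0.75;  σ√T = 0.2165
d₁ = [ln(455/480) + (0.008 + 0.25²/2)·0.75] / 0.2165 = [-0.0535 + 0.0294] / 0.2165 = -0.1111 ⇒ -0.11
d₂ = d₁ − σ√T = -0.1111 − 0.2165 = -0.3276 ⇒ -0.33
exp(−rT) = exp(−0.008·0.75) = 0.9940
N(d₁) = N(-0.11) = 0.4562;  N(d₂) = N(-0.33) = 0.3707
C = 455·0.4562 − 480·0.9940·0.3707 = 207.5710 − 176.8684 = 30.7026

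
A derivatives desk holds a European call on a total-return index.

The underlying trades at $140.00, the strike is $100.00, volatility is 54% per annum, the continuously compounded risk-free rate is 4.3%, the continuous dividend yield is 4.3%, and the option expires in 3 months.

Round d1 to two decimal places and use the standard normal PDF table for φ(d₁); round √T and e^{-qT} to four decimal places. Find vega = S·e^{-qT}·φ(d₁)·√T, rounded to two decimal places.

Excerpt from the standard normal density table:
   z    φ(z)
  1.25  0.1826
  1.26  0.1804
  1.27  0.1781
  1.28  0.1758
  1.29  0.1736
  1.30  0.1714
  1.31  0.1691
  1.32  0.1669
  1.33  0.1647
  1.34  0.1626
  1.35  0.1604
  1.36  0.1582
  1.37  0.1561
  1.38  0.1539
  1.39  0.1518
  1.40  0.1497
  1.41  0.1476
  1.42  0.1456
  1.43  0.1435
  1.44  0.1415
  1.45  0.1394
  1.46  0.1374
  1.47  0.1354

10.66

T = 0.25;  σ√T = 0.2700
ln(S/K) + (r − q + σ²/2)T = ln(140/100) + (0.043 − 0.043 + 0.54²/2)·0.25 = 0.3365 + 0.0365 = 0.3729
d₁ = 0.3729 / 0.2700 = 1.3812 which rounds to 1.38
√T = √0.25 = 0.5000
φ(d₁) = φ(1.38) = 0.1539
e^(−qT) = e^(−0.043·0.25) = 0.9893
vega = S·e^(−qT)·φ(d₁)·√T = 140·0.9893·0.1539·0.5000 = 10.6577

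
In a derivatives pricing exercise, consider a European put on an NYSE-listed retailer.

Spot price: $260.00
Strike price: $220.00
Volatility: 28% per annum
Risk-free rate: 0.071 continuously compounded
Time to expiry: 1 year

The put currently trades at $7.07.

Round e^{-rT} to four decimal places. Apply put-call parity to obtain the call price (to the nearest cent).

exp(−rT) = exp(−0.071·1) = 0.9315
Put-call parity: C − P = S − K·e^(−rT) = 260 − 220·0.9315 = 260 − 204.9300 = 55.0700
C = P + (C − P) = 7.07 + (55.0700) = 62.1400

$62.14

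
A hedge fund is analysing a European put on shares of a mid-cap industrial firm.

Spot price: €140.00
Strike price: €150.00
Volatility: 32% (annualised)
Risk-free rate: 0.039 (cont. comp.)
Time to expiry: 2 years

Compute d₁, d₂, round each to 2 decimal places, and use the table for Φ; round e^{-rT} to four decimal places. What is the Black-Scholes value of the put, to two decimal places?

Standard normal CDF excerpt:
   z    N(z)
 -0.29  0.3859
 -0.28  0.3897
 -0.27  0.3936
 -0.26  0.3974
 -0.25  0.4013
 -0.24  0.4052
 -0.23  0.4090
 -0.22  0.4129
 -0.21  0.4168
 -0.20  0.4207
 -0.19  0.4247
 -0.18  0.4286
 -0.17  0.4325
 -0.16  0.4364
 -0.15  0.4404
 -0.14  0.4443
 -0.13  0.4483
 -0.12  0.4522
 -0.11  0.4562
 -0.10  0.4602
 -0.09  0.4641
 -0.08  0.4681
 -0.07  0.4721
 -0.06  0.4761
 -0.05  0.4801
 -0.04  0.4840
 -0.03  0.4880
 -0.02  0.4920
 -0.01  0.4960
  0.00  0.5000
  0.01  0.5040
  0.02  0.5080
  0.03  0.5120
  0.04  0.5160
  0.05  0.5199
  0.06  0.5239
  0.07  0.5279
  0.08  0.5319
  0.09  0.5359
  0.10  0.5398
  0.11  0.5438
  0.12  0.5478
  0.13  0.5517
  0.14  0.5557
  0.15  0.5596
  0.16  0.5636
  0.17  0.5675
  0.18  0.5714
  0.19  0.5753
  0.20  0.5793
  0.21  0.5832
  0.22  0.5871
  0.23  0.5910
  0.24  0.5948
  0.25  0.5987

€24.74

σ√T = 0.32·√2 = 0.4525
d₁ = [ln(140/150) + (0.039 + 0.32²/2)·2] / 0.4525 = [-0.0690 + 0.1804] / 0.4525 = 0.2462 ≈ 0.25
d₂ = d₁ − σ√T = 0.2462 − 0.4525 = -0.2064 ≈ -0.21
exp(−rT) = exp(−0.039·2) = 0.9250
P = 150·0.9250·N(0.21) − 140·N(-0.25) = 150·0.9250·0.5832 − 140·0.4013 = 80.9190 − 56.1820 = 24.7370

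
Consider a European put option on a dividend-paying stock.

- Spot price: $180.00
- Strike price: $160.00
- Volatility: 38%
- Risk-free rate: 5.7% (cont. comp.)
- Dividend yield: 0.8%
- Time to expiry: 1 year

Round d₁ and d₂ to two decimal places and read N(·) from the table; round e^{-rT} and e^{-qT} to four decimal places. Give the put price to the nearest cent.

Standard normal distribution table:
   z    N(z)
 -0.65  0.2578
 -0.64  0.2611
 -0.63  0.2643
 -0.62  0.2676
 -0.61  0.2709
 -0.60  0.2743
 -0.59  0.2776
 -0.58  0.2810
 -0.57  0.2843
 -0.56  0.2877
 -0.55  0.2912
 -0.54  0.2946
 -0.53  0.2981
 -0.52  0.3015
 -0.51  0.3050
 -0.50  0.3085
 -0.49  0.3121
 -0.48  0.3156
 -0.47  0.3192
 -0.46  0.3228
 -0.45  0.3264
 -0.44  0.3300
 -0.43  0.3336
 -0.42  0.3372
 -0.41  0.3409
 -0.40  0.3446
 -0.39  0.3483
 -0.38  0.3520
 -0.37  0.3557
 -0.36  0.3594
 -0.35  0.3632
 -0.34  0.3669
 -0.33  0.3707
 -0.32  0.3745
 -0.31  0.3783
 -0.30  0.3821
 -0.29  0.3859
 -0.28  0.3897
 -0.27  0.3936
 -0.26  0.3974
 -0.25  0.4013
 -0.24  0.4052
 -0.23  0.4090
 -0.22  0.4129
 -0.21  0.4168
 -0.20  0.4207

σ√T = 0.38 × 1.0000 = 0.3800
ln(S/K) + (r − q + σ²/2)T = ln(180/160) + (0.057 − 0.008 + 0.38²/2)·1 = 0.1178 + 0.1212 = 0.2390
d₁ = 0.2390 / 0.3800 = 0.6289 which rounds to 0.63
d₂ = d₁ − σ√T = 0.6289 − 0.3800 = 0.2489 which rounds to 0.25
e^(−qT) = e^(−0.008·1) = 0.9920;  e^(−rT) = e^(−0.057·1) = 0.9446
N(−d₂) = N(-0.25) = 0.4013;  N(−d₁) = N(-0.63) = 0.2643
P = 160·0.9446·0.4013 − 180·0.9920·0.2643 = 60.6509 − 47.1934 = 13.4575

$13.46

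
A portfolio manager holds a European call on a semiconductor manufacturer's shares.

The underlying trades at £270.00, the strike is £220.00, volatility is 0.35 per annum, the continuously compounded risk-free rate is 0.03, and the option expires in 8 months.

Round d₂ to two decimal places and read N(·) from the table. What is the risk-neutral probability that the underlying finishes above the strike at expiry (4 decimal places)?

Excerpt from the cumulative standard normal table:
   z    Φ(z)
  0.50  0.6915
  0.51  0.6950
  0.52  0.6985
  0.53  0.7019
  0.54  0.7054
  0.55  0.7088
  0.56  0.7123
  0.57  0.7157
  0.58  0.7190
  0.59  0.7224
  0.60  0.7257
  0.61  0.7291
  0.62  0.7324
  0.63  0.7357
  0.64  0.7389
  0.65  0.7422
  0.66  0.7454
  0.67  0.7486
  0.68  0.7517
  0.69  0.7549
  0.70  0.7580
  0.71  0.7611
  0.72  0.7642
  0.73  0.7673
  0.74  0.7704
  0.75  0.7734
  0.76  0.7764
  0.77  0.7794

σ√T = 0.35·√0.6667 = 0.2858
d₁ = [ln(270/220) + (0.03 + 0.35²/2)·0.6667] / 0.2858 = [0.2048 + 0.0608] / 0.2858 = 0.9295 ⇒ 0.93
d₂ = d₁ − σ√T = 0.9295 − 0.2858 = 0.6437 ⇒ 0.64
Risk-neutral Pr[S_T > K] = N(d₂) = N(0.64) = 0.7389

0.7389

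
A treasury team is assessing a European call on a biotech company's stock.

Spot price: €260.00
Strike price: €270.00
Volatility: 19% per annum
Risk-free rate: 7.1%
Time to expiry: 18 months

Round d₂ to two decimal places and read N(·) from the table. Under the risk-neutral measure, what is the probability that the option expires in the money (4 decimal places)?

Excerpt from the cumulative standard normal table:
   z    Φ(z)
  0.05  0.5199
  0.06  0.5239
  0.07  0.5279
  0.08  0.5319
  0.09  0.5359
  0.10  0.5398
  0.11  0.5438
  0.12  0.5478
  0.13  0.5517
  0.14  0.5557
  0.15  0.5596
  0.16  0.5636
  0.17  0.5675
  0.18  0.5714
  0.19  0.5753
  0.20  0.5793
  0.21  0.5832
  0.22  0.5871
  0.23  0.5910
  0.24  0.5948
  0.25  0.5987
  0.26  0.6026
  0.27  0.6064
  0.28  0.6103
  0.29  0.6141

σ√T = 0.19 × 1.2247 = 0.2327
d₁ = [ln(260/270) + (0.071 + 0.19²/2)·1.5] / 0.2327 = [-0.0377 + 0.1336] / 0.2327 = 0.4118 → 0.41
d₂ = d₁ − σ√T = 0.4118 − 0.2327 = 0.1791 → 0.18
Risk-neutral Pr[S_T > K] = N(d₂) = N(0.18) = 0.5714

0.5714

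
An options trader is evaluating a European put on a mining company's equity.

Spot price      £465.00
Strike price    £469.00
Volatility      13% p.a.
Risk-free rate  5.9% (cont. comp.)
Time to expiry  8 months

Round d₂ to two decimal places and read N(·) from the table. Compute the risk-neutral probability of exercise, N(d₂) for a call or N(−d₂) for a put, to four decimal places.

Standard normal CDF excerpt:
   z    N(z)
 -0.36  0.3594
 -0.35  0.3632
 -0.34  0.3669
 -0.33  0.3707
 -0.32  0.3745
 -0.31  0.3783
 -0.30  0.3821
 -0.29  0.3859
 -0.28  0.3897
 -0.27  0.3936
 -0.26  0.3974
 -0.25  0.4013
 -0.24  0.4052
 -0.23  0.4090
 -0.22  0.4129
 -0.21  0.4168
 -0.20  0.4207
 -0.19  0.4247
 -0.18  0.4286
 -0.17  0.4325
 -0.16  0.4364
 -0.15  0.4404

0.4052

σ√T = 0.13 × 0.8165 = 0.1061
d₁ = [ln(465/469) + (0.059 + 0.13²/2)·0.6667] / 0.1061 = [-0.0086 + 0.0450] / 0.1061 = 0.3429 which rounds to 0.34
d₂ = d₁ − σ√T = 0.3429 − 0.1061 = 0.2368 which rounds to 0.24
Risk-neutral Pr[S_T < K] = N(−d₂) = N(-0.24) = 0.4052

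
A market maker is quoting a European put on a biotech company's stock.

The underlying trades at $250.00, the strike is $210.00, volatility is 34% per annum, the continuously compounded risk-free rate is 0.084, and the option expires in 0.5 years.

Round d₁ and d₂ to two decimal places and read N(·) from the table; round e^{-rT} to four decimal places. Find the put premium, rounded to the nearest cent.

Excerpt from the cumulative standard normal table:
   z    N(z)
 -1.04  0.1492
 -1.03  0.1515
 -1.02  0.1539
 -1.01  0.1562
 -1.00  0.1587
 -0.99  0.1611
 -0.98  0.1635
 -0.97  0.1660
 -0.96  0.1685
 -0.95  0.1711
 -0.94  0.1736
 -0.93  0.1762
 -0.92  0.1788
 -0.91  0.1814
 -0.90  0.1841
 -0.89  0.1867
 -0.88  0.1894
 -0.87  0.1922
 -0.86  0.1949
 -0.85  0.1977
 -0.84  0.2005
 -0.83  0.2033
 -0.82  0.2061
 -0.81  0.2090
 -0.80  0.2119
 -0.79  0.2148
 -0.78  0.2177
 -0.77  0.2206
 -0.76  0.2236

$5.36

T = 0.5;  σ√T = 0.2404
d₁ = [ln(250/210) + (0.084 + 0.34²/2)·0.5] / 0.2404 = [0.1744 + 0.0709] / 0.2404 = 1.0201 ⇒ 1.02
d₂ = d₁ − σ√T = 1.0201 − 0.2404 = 0.7797 ⇒ 0.78
e^(−rT) = e^(−0.084·0.5) = 0.9589
N(−d₂) = N(-0.78) = 0.2177;  N(−d₁) = N(-1.02) = 0.1539
P = 210·0.9589·0.2177 − 250·0.1539 = 43.8380 − 38.4750 = 5.3630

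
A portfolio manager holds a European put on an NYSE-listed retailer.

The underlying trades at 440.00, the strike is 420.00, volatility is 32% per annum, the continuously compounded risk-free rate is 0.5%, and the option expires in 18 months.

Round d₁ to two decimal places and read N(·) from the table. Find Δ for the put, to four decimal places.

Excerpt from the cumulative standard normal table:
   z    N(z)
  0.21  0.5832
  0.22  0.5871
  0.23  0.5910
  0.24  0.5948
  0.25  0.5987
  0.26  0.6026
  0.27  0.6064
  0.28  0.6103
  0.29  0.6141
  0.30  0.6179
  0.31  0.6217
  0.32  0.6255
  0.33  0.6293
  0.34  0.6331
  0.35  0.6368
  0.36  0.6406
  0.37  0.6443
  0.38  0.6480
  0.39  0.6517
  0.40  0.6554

σ√T = 0.32 × 1.2247 = 0.3919
d₁ = [ln(440/420) + (0.005 + 0.32²/2)·1.5] / 0.3919 = [0.0465 + 0.0843] / 0.3919 = 0.3338 → 0.33
N(d₁) = N(0.33) = 0.6293
Δ_put = N(d₁) − 1 = 0.6293 − 1 = -0.3707

-0.3707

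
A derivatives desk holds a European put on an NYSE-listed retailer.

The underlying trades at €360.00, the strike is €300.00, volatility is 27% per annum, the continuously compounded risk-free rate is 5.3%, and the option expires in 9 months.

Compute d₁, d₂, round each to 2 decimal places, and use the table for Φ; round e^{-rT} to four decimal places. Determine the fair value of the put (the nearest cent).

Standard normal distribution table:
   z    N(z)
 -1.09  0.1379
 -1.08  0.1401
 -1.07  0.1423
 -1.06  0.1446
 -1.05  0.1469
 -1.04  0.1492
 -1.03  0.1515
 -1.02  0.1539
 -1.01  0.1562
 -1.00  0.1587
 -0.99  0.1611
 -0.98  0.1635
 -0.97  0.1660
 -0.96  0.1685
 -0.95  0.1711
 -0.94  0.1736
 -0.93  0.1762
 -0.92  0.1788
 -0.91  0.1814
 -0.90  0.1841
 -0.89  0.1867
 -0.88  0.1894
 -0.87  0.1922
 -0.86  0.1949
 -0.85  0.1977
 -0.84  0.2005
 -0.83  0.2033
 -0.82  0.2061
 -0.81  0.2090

σ√T = 0.27·√0.75 = 0.2338
d₁ = [ln(360/300) + (0.053 + 0.27²/2)·0.75] / 0.2338 = [0.1823 + 0.0671] / 0.2338 = 1.0666 ⇒ 1.07
d₂ = d₁ − σ√T = 1.0666 − 0.2338 = 0.8328 ⇒ 0.83
e^(−rT) = e^(−0.053·0.75) = 0.9610
N(−d₂) = N(-0.83) = 0.2033;  N(−d₁) = N(-1.07) = 0.1423
P = 300·0.9610·0.2033 − 360·0.1423 = 58.6114 − 51.2280 = 7.3834

€7.38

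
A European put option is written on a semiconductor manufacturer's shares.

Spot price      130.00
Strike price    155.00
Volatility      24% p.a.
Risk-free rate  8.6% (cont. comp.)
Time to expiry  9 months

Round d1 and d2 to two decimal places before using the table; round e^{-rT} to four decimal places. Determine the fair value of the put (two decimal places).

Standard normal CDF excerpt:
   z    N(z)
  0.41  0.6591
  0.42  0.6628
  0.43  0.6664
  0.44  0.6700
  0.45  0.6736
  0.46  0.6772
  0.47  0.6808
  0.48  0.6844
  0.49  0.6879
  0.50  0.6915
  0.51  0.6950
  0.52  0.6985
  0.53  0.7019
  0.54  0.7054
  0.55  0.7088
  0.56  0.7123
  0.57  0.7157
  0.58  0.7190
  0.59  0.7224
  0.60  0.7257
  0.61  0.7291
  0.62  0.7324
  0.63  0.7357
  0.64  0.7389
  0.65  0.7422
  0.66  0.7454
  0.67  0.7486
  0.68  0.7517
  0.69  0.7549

20.74

T = 0.75;  σ√T = 0.2078
d₁ = [ln(130/155) + (0.086 + 0.24²/2)·0.75] / 0.2078 = [-0.1759 + 0.0861] / 0.2078 = -0.4320 ≈ -0.43
d₂ = d₁ − σ√T = -0.4320 − 0.2078 = -0.6399 ≈ -0.64
exp(−rT) = exp(−0.086·0.75) = 0.9375
P = 155·0.9375·N(0.64) − 130·N(0.43) = 155·0.9375·0.7389 − 130·0.6664 = 107.3714 − 86.6320 = 20.7394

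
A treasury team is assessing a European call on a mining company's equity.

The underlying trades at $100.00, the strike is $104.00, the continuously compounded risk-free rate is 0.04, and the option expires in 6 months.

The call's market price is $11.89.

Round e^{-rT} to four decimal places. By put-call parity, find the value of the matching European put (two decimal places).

$13.83

e^(−rT) = e^(−0.04·0.5) = 0.9802
Put-call parity: C − P = S − K·e^(−rT) = 100 − 104·0.9802 = 100 − 101.9408 = -1.9408
P = C − (C − P) = 11.89 − (-1.9408) = 13.8308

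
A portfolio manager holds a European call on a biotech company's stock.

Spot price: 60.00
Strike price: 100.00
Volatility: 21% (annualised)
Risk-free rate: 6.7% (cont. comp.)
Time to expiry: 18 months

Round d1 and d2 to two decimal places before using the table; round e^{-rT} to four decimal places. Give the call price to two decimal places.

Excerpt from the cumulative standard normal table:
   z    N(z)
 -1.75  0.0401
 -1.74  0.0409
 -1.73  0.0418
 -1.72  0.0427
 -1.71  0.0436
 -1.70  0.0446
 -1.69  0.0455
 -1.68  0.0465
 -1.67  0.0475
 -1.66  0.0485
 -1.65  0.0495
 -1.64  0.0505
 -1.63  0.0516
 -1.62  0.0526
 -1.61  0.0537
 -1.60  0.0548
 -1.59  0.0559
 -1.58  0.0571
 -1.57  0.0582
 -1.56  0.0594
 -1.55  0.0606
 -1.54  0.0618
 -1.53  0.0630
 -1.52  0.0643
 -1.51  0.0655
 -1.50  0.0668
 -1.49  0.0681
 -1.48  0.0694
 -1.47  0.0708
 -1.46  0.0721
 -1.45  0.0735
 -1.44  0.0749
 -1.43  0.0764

σ√T = 0.21·√1.5 = 0.2572
d₁ = [ln(60/100) + (0.067 + 0.21²/2)·1.5] / 0.2572 = [-0.5108 + 0.1336] / 0.2572 = -1.4668 ⇒ -1.47
d₂ = d₁ − σ√T = -1.4668 − 0.2572 = -1.7240 ⇒ -1.72
e^(−rT) = e^(−0.067·1.5) = 0.9044
N(d₁) = N(-1.47) = 0.0708;  N(d₂) = N(-1.72) = 0.0427
C = 60·0.0708 − 100·0.9044·0.0427 = 4.2480 − 3.8618 = 0.3862

0.39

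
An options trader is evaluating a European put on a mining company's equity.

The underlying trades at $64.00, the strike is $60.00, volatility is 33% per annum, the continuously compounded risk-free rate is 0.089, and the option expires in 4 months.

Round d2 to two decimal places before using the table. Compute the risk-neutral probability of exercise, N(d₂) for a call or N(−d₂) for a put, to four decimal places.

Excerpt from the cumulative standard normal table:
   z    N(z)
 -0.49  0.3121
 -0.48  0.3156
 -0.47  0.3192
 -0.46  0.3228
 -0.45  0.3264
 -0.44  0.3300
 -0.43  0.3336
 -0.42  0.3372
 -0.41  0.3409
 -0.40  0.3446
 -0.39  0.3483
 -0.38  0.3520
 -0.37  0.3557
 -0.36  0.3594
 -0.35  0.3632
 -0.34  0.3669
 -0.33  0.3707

0.3446

σ√T = 0.33 × 0.5774 = 0.1905
d₁ = [ln(64/60) + (0.089 + 0.33²/2)·0.3333] / 0.1905 = [0.0645 + 0.0478] / 0.1905 = 0.5897 ≈ 0.59
d₂ = d₁ − σ√T = 0.5897 − 0.1905 = 0.3992 ≈ 0.40
Pr(exercise) under Q = N(−d₂) = N(-0.40) = 0.3446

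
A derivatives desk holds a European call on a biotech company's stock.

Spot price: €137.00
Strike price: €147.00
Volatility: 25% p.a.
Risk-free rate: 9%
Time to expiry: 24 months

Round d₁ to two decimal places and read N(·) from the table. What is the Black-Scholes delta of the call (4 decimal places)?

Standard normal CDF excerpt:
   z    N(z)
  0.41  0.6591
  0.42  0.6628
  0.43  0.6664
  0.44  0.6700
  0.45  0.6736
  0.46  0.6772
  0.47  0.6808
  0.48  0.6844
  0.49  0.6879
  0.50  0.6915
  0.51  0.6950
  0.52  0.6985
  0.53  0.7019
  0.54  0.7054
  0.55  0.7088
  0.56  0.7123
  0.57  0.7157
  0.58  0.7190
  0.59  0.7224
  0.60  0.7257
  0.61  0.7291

0.6879

T = 2;  σ√T = 0.3536
d₁ = [ln(137/147) + (0.09 + ½·0.25²)·2] / (σ√T) = (-0.0705 + 0.2425) / 0.3536 = 0.4866 → 0.49
N(d₁) = N(0.49) = 0.6879
Δ_call = N(d₁) = 0.6879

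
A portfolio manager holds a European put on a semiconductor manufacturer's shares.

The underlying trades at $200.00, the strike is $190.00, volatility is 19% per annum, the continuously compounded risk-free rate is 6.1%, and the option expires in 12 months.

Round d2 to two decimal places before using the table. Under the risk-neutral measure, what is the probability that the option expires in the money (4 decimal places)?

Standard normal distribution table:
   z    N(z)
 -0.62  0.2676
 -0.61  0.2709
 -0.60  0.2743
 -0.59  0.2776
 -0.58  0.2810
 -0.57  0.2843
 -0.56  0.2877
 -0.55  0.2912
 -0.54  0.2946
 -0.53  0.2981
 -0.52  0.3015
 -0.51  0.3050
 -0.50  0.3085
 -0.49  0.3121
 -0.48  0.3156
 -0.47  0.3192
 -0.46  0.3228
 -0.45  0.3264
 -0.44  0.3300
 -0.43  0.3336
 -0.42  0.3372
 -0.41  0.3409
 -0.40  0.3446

0.3085

T = 1;  σ√T = 0.1900
ln(S/K) + (r + σ²/2)T = ln(200/190) + (0.061 + 0.19²/2)·1 = 0.0513 + 0.0790 = 0.1303
d₁ = 0.1303 / 0.1900 = 0.6860 which rounds to 0.69
d₂ = d₁ − σ√T = 0.6860 − 0.1900 = 0.4960 which rounds to 0.50
Risk-neutral Pr[S_T < K] = N(−d₂) = N(-0.50) = 0.3085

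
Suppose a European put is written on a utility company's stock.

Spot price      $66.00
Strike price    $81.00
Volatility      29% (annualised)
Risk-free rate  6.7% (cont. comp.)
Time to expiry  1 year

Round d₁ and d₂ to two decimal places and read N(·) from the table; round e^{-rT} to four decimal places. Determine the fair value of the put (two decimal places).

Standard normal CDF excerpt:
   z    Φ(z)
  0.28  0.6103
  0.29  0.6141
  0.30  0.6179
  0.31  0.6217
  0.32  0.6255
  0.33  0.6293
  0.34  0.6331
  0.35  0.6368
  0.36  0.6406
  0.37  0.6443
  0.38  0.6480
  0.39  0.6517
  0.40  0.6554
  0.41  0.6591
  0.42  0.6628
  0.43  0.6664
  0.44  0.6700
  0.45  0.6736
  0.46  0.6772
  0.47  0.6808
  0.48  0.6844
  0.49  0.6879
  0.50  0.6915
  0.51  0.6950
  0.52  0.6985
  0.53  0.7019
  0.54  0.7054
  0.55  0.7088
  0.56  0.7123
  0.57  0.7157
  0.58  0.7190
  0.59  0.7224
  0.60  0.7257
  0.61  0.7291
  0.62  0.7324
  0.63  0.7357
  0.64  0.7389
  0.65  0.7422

$13.95

σ√T = 0.29·√1 = 0.2900
d₁ = [ln(66/81) + (0.067 + ½·0.29²)·1] / (σ√T) = (-0.2048 + 0.1091) / 0.2900 = -0.3302 ≈ -0.33
d₂ = -0.3302 − 0.2900 = -0.6202 ≈ -0.62
exp(−rT) = exp(−0.067·1) = 0.9352
N(−d₂) = N(0.62) = 0.7324;  N(−d₁) = N(0.33) = 0.6293
P = 81·0.9352·0.7324 − 66·0.6293 = 55.4802 − 41.5338 = 13.9464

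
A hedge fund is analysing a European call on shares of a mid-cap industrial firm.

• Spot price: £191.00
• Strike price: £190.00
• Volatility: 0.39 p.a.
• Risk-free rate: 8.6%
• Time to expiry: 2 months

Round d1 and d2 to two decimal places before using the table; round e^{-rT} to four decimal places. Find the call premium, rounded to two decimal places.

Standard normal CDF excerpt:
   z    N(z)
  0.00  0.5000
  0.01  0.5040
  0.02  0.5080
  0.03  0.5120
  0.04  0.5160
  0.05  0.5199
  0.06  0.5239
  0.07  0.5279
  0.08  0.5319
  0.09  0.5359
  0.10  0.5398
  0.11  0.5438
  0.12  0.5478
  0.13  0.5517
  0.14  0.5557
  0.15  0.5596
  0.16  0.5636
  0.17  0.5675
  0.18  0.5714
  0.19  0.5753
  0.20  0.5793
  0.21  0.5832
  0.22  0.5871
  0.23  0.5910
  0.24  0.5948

σ√T = 0.39·√0.1667 = 0.1592
ln(S/K) + (r + σ²/2)T = ln(191/190) + (0.086 + 0.39²/2)·0.1667 = 0.0052 + 0.0270 = 0.0323
d₁ = 0.0323 / 0.1592 = 0.2026 → 0.20
d₂ = d₁ − σ√T = 0.2026 − 0.1592 = 0.0434 → 0.04
exp(−rT) = exp(−0.086·0.1667) = 0.9858
N(d₁) = N(0.20) = 0.5793;  N(d₂) = N(0.04) = 0.5160
C = 191·0.5793 − 190·0.9858·0.5160 = 110.6463 − 96.6478 = 13.9985

£14.00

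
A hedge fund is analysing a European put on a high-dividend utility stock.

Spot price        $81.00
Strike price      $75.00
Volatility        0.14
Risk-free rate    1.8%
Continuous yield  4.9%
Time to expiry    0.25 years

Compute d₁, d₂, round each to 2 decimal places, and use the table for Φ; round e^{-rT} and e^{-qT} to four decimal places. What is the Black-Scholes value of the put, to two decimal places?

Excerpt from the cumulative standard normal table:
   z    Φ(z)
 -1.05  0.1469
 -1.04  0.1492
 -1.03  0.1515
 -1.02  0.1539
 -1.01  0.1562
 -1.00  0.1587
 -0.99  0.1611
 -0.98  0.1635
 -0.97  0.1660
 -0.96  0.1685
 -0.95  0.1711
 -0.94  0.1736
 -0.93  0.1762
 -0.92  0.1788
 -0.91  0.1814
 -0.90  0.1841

$0.46

σ√T = 0.14·√0.25 = 0.0700
ln(S/K) + (r − q + σ²/2)T = ln(81/75) + (0.018 − 0.049 + 0.14²/2)·0.25 = 0.0770 − 0.0053 = 0.0717
d₁ = 0.0717 / 0.0700 = 1.0237 ⇒ 1.02
d₂ = d₁ − σ√T = 1.0237 − 0.0700 = 0.9537 ⇒ 0.95
exp(−qT) = exp(−0.049·0.25) = 0.9878;  exp(−rT) = exp(−0.018·0.25) = 0.9955
P = 75·0.9955·N(-0.95) − 81·0.9878·N(-1.02) = 75·0.9955·0.1711 − 81·0.9878·0.1539 = 12.7748 − 12.3138 = 0.4609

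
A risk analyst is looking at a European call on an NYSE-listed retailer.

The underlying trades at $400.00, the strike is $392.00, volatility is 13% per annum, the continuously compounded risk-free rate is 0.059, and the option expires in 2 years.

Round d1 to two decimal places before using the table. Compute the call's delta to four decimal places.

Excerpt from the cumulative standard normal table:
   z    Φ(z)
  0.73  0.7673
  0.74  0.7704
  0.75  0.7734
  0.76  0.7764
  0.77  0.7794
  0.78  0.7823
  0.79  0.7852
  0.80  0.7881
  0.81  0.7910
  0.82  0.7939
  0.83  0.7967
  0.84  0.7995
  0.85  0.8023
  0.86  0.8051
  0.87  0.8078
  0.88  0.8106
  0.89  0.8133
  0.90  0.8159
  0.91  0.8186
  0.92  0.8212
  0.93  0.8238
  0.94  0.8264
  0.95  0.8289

0.7995

σ√T = 0.13·√2 = 0.1838
d₁ = [ln(400/392) + (0.059 + 0.13²/2)·2] / 0.1838 = [0.0202 + 0.1349] / 0.1838 = 0.8436 → 0.84
N(d₁) = N(0.84) = 0.7995
Δ_call = N(d₁) = 0.7995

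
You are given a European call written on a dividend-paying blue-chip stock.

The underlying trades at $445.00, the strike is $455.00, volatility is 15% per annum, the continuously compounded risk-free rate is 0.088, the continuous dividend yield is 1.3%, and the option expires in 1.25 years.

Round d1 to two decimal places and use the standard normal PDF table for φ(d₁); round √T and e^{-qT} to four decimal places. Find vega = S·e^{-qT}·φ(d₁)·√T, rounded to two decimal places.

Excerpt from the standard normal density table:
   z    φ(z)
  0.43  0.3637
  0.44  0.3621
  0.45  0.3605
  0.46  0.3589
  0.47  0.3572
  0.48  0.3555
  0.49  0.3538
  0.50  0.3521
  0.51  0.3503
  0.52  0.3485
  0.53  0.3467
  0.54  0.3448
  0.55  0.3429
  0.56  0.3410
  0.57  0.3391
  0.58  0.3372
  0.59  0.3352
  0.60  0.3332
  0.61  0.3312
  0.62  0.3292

σ√T = 0.15 × 1.1180 = 0.1677
d₁ = [ln(445/455) + (0.088 − 0.013 + 0.15²/2)·1.25] / 0.1677 = [-0.0222 + 0.1078] / 0.1677 = 0.5104 → 0.51
√T = √1.25 = 1.1180
φ(d₁) = φ(0.51) = 0.3503
exp(−qT) = exp(−0.013·1.25) = 0.9839
vega = S·exp(−qT)·φ(d₁)·√T = 445·0.9839·0.3503·1.1180 = 171.4719
(The put has the same vega.)

171.47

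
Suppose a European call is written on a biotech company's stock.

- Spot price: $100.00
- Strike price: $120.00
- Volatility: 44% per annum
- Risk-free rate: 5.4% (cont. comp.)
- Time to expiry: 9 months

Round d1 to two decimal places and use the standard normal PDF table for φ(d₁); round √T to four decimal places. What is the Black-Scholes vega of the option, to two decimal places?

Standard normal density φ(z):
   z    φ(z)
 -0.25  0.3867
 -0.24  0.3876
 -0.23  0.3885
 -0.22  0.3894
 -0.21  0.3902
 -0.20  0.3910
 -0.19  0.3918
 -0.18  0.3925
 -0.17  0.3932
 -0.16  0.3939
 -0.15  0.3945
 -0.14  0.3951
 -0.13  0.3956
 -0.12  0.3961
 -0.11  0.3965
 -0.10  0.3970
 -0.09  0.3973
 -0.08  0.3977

33.99

σ√T = 0.44·√0.75 = 0.3811
d₁ = [ln(100/120) + (0.054 + ½·0.44²)·0.75] / (σ√T) = (-0.1823 + 0.1131) / 0.3811 = -0.1817 ⇒ -0.18
√T = √0.75 = 0.8660
φ(d₁) = φ(-0.18) = 0.3925
vega = S·φ(d₁)·√T = 100·0.3925·0.8660 = 33.9905
(The put has the same vega.)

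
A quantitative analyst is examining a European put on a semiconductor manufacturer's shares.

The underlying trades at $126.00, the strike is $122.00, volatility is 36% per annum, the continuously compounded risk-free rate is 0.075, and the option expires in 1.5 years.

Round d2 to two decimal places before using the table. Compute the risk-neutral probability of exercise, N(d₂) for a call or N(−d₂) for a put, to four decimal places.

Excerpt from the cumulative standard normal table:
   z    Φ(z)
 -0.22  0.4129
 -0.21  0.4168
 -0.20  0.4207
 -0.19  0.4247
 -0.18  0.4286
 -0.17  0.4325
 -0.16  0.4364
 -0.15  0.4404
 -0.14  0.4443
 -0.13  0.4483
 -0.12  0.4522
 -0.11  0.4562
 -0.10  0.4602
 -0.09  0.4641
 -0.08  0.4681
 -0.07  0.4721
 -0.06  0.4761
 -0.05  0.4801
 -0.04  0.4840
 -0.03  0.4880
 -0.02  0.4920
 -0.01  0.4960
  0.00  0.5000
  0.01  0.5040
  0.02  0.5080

σ√T = 0.36·√1.5 = 0.4409
d₁ = [ln(126/122) + (0.075 + ½·0.36²)·1.5] / (σ√T) = (0.0323 + 0.2097) / 0.4409 = 0.5488 ⇒ 0.55
d₂ = 0.5488 − 0.4409 = 0.1079 ⇒ 0.11
Risk-neutral Pr[S_T < K] = N(−d₂) = N(-0.11) = 0.4562

0.4562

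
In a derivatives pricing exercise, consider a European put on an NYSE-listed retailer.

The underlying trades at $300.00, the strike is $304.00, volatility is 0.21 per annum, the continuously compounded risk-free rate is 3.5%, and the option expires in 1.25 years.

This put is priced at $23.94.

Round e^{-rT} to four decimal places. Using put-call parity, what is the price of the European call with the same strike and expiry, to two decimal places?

e^(−rT) = e^(−0.035·1.25) = 0.9572
Put-call parity: C − P = S − K·e^(−rT) = 300 − 304·0.9572 = 300 − 290.9888 = 9.0112
C = P + (C − P) = 23.94 + (9.0112) = 32.9512

$32.95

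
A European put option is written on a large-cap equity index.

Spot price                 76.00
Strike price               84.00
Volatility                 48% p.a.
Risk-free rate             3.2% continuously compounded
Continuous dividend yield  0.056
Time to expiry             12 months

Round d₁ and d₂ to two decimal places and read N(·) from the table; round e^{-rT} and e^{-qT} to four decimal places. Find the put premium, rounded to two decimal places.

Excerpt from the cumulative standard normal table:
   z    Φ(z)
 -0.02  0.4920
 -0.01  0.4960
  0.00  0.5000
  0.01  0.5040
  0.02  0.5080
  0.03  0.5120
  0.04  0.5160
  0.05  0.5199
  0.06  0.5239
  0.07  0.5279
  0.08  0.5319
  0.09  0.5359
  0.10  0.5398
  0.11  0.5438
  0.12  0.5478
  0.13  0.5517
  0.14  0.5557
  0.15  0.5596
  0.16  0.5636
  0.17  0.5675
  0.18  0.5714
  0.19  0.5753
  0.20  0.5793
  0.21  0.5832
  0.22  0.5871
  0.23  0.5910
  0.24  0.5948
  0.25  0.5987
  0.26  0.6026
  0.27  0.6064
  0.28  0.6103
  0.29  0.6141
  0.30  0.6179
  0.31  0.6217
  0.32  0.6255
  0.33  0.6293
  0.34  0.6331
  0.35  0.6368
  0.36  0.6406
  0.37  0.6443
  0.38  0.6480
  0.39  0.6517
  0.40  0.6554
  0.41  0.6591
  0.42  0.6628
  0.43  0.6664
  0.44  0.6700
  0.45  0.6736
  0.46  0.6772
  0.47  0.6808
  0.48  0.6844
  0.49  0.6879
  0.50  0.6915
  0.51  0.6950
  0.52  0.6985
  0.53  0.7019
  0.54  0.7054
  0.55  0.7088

19.75

σ√T = 0.48·√1 = 0.4800
d₁ = [ln(76/84) + (0.032 − 0.056 + 0.48²/2)·1] / 0.4800 = [-0.1001 + 0.0912] / 0.4800 = -0.0185 → -0.02
d₂ = d₁ − σ√T = -0.0185 − 0.4800 = -0.4985 → -0.50
e^(−qT) = e^(−0.056·1) = 0.9455;  e^(−rT) = e^(−0.032·1) = 0.9685
N(−d₂) = N(0.50) = 0.6915;  N(−d₁) = N(0.02) = 0.5080
P = 84·0.9685·0.6915 − 76·0.9455·0.5080 = 56.2563 − 36.5039 = 19.7524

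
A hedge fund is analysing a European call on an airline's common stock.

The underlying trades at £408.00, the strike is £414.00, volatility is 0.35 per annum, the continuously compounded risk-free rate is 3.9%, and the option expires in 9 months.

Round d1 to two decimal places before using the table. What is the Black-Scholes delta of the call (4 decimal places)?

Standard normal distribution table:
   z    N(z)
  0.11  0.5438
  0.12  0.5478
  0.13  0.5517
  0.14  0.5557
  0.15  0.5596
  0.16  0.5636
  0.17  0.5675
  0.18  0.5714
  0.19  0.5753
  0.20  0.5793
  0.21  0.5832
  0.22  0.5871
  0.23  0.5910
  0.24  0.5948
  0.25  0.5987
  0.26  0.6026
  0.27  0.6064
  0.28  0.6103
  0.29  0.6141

0.5793

σ√T = 0.35·√0.75 = 0.3031
d₁ = [ln(408/414) + (0.039 + ½·0.35²)·0.75] / (σ√T) = (-0.0146 + 0.0752) / 0.3031 = 0.1999 ⇒ 0.20
N(d₁) = N(0.20) = 0.5793
Δ_call = N(d₁) = 0.5793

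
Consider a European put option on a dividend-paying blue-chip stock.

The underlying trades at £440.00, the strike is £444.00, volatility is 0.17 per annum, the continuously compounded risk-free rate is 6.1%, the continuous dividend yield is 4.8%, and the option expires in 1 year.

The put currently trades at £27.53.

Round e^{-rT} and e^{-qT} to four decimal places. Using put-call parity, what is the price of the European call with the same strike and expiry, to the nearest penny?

exp(−qT) = exp(−0.048·1) = 0.9531;  exp(−rT) = exp(−0.061·1) = 0.9408
Put-call parity: C − P = S·e^(−qT) − K·e^(−rT) = 440·0.9531 − 444·0.9408 = 419.3640 − 417.7152 = 1.6488
C = P + (C − P) = 27.53 + (1.6488) = 29.1788

£29.18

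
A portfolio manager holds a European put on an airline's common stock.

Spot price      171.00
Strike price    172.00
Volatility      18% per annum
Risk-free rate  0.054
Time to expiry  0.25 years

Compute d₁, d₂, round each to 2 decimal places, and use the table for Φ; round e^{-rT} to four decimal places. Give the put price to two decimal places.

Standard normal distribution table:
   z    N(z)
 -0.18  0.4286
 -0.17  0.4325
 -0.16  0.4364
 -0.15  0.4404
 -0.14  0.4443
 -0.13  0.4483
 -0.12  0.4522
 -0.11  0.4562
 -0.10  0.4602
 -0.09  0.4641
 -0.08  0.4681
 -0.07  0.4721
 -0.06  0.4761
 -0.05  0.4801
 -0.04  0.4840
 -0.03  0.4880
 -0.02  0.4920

5.47

σ√T = 0.18 × 0.5000 = 0.0900
d₁ = [ln(171/172) + (0.054 + ½·0.18²)·0.25] / (σ√T) = (-0.0058 + 0.0175) / 0.0900 = 0.1302 → 0.13
d₂ = 0.1302 − 0.0900 = 0.0402 → 0.04
e^(−rT) = e^(−0.054·0.25) = 0.9866
N(−d₂) = N(-0.04) = 0.4840;  N(−d₁) = N(-0.13) = 0.4483
P = 172·0.9866·0.4840 − 171·0.4483 = 82.1325 − 76.6593 = 5.4732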